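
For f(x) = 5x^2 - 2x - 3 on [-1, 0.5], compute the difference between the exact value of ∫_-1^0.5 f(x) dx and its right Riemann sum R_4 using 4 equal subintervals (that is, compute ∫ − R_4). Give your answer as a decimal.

1.08984375

Exact integral: ∫_-1^0.5 f(x) dx = -1.875.
R_4 = -2.96484375.
Error = -1.875 − (-2.96484375) = 1.08984375.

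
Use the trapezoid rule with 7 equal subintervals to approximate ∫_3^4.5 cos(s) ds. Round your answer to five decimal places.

-1.11437

Δs = (4.5 − 3)/7 = 3/14.
f(3) ≈ -0.98999, f(45/14) ≈ -0.99736, f(24/7) ≈ -0.95910, f(51/14) ≈ -0.87698, f(27/7) ≈ -0.75473, f(57/14) ≈ -0.59797, f(30/7) ≈ -0.41385, f(4.5) ≈ -0.21080.
T_7 = (Δs/2)·[f(s_0) + 2f(s_1) + ... + 2f(s_{6}) + f(s_7)].
Sum ≈ -1.11437.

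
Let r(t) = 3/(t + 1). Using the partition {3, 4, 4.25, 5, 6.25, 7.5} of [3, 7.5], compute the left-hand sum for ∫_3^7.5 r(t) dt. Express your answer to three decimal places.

Subinterval widths: 1, 0.25, 0.75, 1.25, 1.25.
Left endpoints: 3, 4, 4.25, 5, 6.25.
r(3) = 0.75, r(4) = 0.6, r(4.25) = 4/7, r(5) = 0.5, r(6.25) = 12/29.
Sum = Σ Δt_i · r(t_i).
Sum ≈ 2.471.

2.471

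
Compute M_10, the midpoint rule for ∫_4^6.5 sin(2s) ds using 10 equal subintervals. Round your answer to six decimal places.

Δs = (6.5 − 4)/10 = 0.25.
Midpoints: 4.125, 4.375, 4.625, 4.875, 5.125, 5.375, 5.625, 5.875, 6.125, 6.375.
f(4.125) ≈ 0.922604, f(4.375) ≈ 0.624724, f(4.625) ≈ 0.173889, f(4.875) ≈ -0.319519, f(5.125) ≈ -0.734698, f(5.375) ≈ -0.969998, f(5.625) ≈ -0.967808, f(5.875) ≈ -0.728665, f(6.125) ≈ -0.311119, f(6.375) ≈ 0.182599.
Sum = Δs · [f(4.125) + f(4.375) + f(4.625) + ...].
Sum ≈ -0.531998.

-0.531998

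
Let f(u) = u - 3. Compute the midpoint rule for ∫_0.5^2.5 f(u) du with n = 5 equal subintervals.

Δu = (2.5 − 0.5)/5 = 0.4.
Midpoints: 0.7, 1.1, 1.5, 1.9, 2.3.
f(0.7) = -2.3, f(1.1) = -1.9, f(1.5) = -1.5, f(1.9) = -1.1, f(2.3) = -0.7.
Sum = Δu · [f(0.7) + f(1.1) + f(1.5) + f(1.9) + f(2.3)].
Sum = -3.

-3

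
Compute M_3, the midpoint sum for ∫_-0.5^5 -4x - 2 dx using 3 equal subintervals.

-60.5

Δx = (5 − (-0.5))/3 = 11/6.
Midpoints: 5/12, 2.25, 49/12.
f(5/12) = -11/3, f(2.25) = -11, f(49/12) = -55/3.
Sum = Δx · [f(5/12) + f(2.25) + f(49/12)].
Sum = -60.5.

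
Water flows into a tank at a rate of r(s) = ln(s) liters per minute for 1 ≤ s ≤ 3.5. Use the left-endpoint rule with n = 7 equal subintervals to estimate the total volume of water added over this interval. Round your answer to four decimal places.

Δs = (3.5 − 1)/7 = 5/14.
Left endpoints: 1, 19/14, 12/7, 29/14, 17/7, 39/14, 22/7.
r(1) ≈ 0.0000, r(19/14) ≈ 0.3054, r(12/7) ≈ 0.5390, r(29/14) ≈ 0.7282, r(17/7) ≈ 0.8873, r(39/14) ≈ 1.0245, r(22/7) ≈ 1.1451.
Sum = Δs · [r(1) + r(19/14) + r(12/7) + ...].
Sum ≈ 1.6534.

1.6534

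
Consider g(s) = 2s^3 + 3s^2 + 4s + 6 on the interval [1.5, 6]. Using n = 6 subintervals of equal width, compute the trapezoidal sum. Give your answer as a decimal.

Δs = (6 − 1.5)/6 = 0.75.
g(1.5) = 25.5, g(2.25) = 52.96875, g(3) = 99, g(3.75) = 168.65625, g(4.5) = 267, g(5.25) = 399.09375, g(6) = 570.
T_6 = (Δs/2)·[g(s_0) + 2g(s_1) + ... + 2g(s_{5}) + g(s_6)].
Sum = 963.3515625.

963.3515625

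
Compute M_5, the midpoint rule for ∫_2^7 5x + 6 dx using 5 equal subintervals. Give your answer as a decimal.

Δx = (7 − 2)/5 = 1.
Midpoints: 2.5, 3.5, 4.5, 5.5, 6.5.
f(2.5) = 18.5, f(3.5) = 23.5, f(4.5) = 28.5, f(5.5) = 33.5, f(6.5) = 38.5.
Sum = Δx · [f(2.5) + f(3.5) + f(4.5) + f(5.5) + f(6.5)].
Sum = 142.5.

142.5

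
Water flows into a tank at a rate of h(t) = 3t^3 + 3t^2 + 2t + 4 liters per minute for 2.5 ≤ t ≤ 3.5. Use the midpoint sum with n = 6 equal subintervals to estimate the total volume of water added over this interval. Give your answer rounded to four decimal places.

120.4306

Δt = (3.5 − 2.5)/6 = 1/6.
Midpoints: 31/12, 2.75, 35/12, 37/12, 3.25, 41/12.
h(31/12) = 46603/576, h(2.75) = 94.578125, h(35/12) = 63239/576, h(37/12) = 72937/576, h(3.25) = 145.171875, h(41/12) = 95333/576.
Sum = Δt · [h(31/12) + h(2.75) + h(35/12) + ...].
Sum ≈ 120.4306.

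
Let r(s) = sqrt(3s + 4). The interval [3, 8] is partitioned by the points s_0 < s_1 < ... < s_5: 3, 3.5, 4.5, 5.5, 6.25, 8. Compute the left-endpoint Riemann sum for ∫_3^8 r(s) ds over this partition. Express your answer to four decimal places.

Subinterval widths: 0.5, 1, 1, 0.75, 1.75.
Left endpoints: 3, 3.5, 4.5, 5.5, 6.25.
r(3) ≈ 3.6056, r(3.5) ≈ 3.8079, r(4.5) ≈ 4.1833, r(5.5) ≈ 4.5277, r(6.25) ≈ 4.7697.
Sum = Σ Δs_i · r(s_i).
Sum ≈ 21.5367.

21.5367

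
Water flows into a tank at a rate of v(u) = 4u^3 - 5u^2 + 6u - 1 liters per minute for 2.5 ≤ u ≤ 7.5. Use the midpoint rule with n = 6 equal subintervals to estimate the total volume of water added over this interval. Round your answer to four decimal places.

Δu = (7.5 − 2.5)/6 = 5/6.
Midpoints: 35/12, 3.75, 55/12, 65/12, 6.25, 85/12.
v(35/12) = 7907/108, v(3.75) = 162.125, v(55/12) = 8278/27, v(65/12) = 112429/216, v(6.25) = 817.75, v(85/12) = 261839/216.
Sum = Δu · [v(35/12) + v(3.75) + v(55/12) + ...].
Sum ≈ 2577.0023.

2577.0023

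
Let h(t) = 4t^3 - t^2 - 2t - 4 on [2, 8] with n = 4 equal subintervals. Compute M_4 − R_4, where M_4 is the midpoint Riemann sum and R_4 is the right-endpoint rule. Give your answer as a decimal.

-1657.125

M_4 = 3761.625.
R_4 = 5418.75.
M_4 − R_4 = -1657.125.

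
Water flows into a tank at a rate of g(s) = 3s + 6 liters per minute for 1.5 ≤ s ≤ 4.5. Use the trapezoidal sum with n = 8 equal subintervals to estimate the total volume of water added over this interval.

45

Δs = (4.5 − 1.5)/8 = 0.375.
g(1.5) = 10.5, g(1.875) = 11.625, g(2.25) = 12.75, g(2.625) = 13.875, g(3) = 15, g(3.375) = 16.125, g(3.75) = 17.25, g(4.125) = 18.375, g(4.5) = 19.5.
T_8 = (Δs/2)·[g(s_0) + 2g(s_1) + ... + 2g(s_{7}) + g(s_8)].
Sum = 45.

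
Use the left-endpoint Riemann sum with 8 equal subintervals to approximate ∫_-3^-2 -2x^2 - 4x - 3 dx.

-6.046875

Δx = (-2 − (-3))/8 = 0.125.
Left endpoints: -3, -2.875, -2.75, -2.625, -2.5, -2.375, -2.25, -2.125.
f(-3) = -9, f(-2.875) = -8.03125, f(-2.75) = -7.125, f(-2.625) = -6.28125, f(-2.5) = -5.5, f(-2.375) = -4.78125, f(-2.25) = -4.125, f(-2.125) = -3.53125.
Sum = Δx · [f(-3) + f(-2.875) + f(-2.75) + ...].
Sum = -6.046875.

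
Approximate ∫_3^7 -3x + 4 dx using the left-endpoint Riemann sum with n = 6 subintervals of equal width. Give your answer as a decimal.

-40

Δx = (7 − 3)/6 = 2/3.
Left endpoints: 3, 11/3, 13/3, 5, 17/3, 19/3.
f(3) = -5, f(11/3) = -7, f(13/3) = -9, f(5) = -11, f(17/3) = -13, f(19/3) = -15.
Sum = Δx · [f(3) + f(11/3) + f(13/3) + ...].
Sum = -40.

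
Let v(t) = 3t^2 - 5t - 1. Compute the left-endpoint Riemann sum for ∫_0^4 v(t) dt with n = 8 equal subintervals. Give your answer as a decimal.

Δt = (4 − 0)/8 = 0.5.
Left endpoints: 0, 0.5, 1, 1.5, 2, 2.5, 3, 3.5.
v(0) = -1, v(0.5) = -2.75, v(1) = -3, v(1.5) = -1.75, v(2) = 1, v(2.5) = 5.25, v(3) = 11, v(3.5) = 18.25.
Sum = Δt · [v(0) + v(0.5) + v(1) + ...].
Sum = 13.5.

13.5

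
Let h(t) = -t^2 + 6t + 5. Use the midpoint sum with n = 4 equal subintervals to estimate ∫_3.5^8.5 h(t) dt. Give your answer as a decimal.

15.234375

Δt = (8.5 − 3.5)/4 = 1.25.
Midpoints: 4.125, 5.375, 6.625, 7.875.
h(4.125) = 12.734375, h(5.375) = 8.359375, h(6.625) = 0.859375, h(7.875) = -9.765625.
Sum = Δt · [h(4.125) + h(5.375) + h(6.625) + h(7.875)].
Sum = 15.234375.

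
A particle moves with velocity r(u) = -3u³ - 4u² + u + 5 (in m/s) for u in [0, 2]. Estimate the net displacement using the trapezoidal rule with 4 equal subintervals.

Δu = (2 − 0)/4 = 0.5.
r(0) = 5, r(0.5) = 4.125, r(1) = -1, r(1.5) = -12.625, r(2) = -33.
T_4 = (Δu/2)·[r(u_0) + 2r(u_1) + 2r(u_2) + 2r(u_3) + r(u_4)].
Sum = -11.75.

-11.75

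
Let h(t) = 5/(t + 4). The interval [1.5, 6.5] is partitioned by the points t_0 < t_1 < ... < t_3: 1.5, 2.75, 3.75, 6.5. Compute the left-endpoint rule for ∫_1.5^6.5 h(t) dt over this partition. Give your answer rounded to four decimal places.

Subinterval widths: 1.25, 1, 2.75.
Left endpoints: 1.5, 2.75, 3.75.
h(1.5) = 10/11, h(2.75) = 20/27, h(3.75) = 20/31.
Sum = Σ Δt_i · h(t_i).
Sum ≈ 3.6513.

3.6513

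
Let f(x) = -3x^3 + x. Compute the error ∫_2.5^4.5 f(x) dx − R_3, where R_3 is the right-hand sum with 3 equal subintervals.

Exact integral: ∫_2.5^4.5 f(x) dx = -271.25.
R_3 = -350.75.
Error = -271.25 − (-350.75) = 79.5.

79.5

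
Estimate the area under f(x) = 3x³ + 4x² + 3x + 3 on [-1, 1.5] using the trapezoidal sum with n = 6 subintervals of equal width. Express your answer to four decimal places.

Δx = (1.5 − (-1))/6 = 5/12.
f(-1) = 1, f(-7/12) = 2.015625, f(-1/6) = 187/72, f(0.25) = 4.046875, f(2/3) = 23/3, f(13/12) = 8501/576, f(1.5) = 26.625.
T_6 = (Δx/2)·[f(x_0) + 2f(x_1) + ... + 2f(x_{5}) + f(x_6)].
Sum ≈ 18.7073.

18.7073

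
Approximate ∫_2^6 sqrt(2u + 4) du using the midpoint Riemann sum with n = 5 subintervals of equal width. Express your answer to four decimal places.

Δu = (6 − 2)/5 = 0.8.
Midpoints: 2.4, 3.2, 4, 4.8, 5.6.
f(2.4) ≈ 2.9665, f(3.2) ≈ 3.2249, f(4) ≈ 3.4641, f(4.8) ≈ 3.6878, f(5.6) ≈ 3.8987.
Sum = Δu · [f(2.4) + f(3.2) + f(4) + f(4.8) + f(5.6)].
Sum ≈ 13.7936.

13.7936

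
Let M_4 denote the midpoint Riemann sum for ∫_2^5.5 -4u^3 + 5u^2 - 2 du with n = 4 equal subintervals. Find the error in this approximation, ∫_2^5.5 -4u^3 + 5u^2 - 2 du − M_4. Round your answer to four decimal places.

-8.9323

Exact integral: ∫_2^5.5 f(u) du ≈ -642.104167.
M_4 = -633.171875.
Error ≈ -642.104167 − (-633.171875) ≈ -8.9323.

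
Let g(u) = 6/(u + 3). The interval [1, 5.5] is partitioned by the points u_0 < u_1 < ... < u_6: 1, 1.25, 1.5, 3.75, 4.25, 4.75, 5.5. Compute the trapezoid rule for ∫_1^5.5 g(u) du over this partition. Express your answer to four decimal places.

4.5917

Subinterval widths: 0.25, 0.25, 2.25, 0.5, 0.5, 0.75.
g(1) = 1.5, g(1.25) = 24/17, g(1.5) = 4/3, g(3.75) = 8/9, g(4.25) = 24/29, g(4.75) = 24/31, g(5.5) = 12/17.
On each subinterval the trapezoid contributes (Δu_i/2)·[g(u_{i-1}) + g(u_i)].
Sum ≈ 4.5917.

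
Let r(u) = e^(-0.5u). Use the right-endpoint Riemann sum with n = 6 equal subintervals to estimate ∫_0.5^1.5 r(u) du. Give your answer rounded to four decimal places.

0.5877

Δu = (1.5 − 0.5)/6 = 1/6.
Right endpoints: 2/3, 5/6, 1, 7/6, 4/3, 1.5.
r(2/3) ≈ 0.7165, r(5/6) ≈ 0.6592, r(1) ≈ 0.6065, r(7/6) ≈ 0.5580, r(4/3) ≈ 0.5134, r(1.5) ≈ 0.4724.
Sum = Δu · [r(2/3) + r(5/6) + r(1) + ...].
Sum ≈ 0.5877.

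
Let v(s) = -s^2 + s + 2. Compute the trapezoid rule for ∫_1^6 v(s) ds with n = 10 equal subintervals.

-44.375

Δs = (6 − 1)/10 = 0.5.
v(1) = 2, v(1.5) = 1.25, v(2) = 0, v(2.5) = -1.75, v(3) = -4, v(3.5) = -6.75, v(4) = -10, v(4.5) = -13.75, v(5) = -18, v(5.5) = -22.75, v(6) = -28.
T_10 = (Δs/2)·[v(s_0) + 2v(s_1) + ... + 2v(s_{9}) + v(s_10)].
Sum = -44.375.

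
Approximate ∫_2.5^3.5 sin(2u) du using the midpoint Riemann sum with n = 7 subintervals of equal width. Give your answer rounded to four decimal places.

Δu = (3.5 − 2.5)/7 = 1/7.
Midpoints: 18/7, 19/7, 20/7, 3, 22/7, 23/7, 24/7.
f(18/7) ≈ -0.9088, f(19/7) ≈ -0.7543, f(20/7) ≈ -0.5387, f(3) ≈ -0.2794, f(22/7) ≈ 0.0025, f(23/7) ≈ 0.2843, f(24/7) ≈ 0.5430.
Sum = Δu · [f(18/7) + f(19/7) + f(20/7) + ...].
Sum ≈ -0.2359.

-0.2359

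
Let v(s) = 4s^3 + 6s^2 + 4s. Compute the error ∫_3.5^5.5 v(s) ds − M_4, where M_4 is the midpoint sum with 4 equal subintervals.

Exact integral: ∫_3.5^5.5 v(s) ds = 1048.
M_4 = 1045.5.
Error = 1048 − 1045.5 = 2.5.

2.5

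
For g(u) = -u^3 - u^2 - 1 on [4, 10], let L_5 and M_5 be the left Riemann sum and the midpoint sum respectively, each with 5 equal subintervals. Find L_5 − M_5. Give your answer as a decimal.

L_5 = -2173.68.
M_5 = -2738.16.
L_5 − M_5 = 564.48.

564.48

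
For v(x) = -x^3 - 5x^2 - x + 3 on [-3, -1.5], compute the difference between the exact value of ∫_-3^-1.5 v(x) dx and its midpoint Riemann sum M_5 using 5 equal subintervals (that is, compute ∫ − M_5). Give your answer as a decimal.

0.0196875

Exact integral: ∫_-3^-1.5 v(x) dx = -12.515625.
M_5 = -12.5353125.
Error = -12.515625 − (-12.5353125) = 0.0196875.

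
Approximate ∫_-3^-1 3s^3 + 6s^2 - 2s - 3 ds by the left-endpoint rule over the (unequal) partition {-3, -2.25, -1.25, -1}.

-19.54296875

Subinterval widths: 0.75, 1, 0.25.
Left endpoints: -3, -2.25, -1.25.
f(-3) = -24, f(-2.25) = -2.296875, f(-1.25) = 3.015625.
Sum = Σ Δs_i · f(s_i).
Sum = -19.54296875.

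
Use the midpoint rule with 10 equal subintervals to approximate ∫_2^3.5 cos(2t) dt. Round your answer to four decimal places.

Δt = (3.5 − 2)/10 = 0.15.
Midpoints: 2.075, 2.225, 2.375, 2.525, 2.675, 2.825, 2.975, 3.125, 3.275, 3.425.
f(2.075) ≈ -0.5332, f(2.225) ≈ -0.2594, f(2.375) ≈ 0.0376, f(2.525) ≈ 0.3312, f(2.675) ≈ 0.5953, f(2.825) ≈ 0.8061, f(2.975) ≈ 0.9450, f(3.125) ≈ 0.9994, f(3.275) ≈ 0.9646, f(3.425) ≈ 0.8436.
Sum = Δt · [f(2.075) + f(2.225) + f(2.375) + ...].
Sum ≈ 0.7096.

0.7096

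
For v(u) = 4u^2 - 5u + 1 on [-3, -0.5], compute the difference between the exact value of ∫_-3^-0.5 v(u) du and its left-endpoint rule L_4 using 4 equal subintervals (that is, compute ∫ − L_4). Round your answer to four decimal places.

Exact integral: ∫_-3^-0.5 v(u) du ≈ 60.208333.
L_4 = 75.703125.
Error ≈ 60.208333 − 75.703125 ≈ -15.4948.

-15.4948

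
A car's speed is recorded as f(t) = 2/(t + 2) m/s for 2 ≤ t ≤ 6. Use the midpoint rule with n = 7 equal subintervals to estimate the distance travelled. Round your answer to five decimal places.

Δt = (6 − 2)/7 = 4/7.
Midpoints: 16/7, 20/7, 24/7, 4, 32/7, 36/7, 40/7.
f(16/7) = 7/15, f(20/7) = 7/17, f(24/7) = 7/19, f(4) = 1/3, f(32/7) = 7/23, f(36/7) = 0.28, f(40/7) = 7/27.
Sum = Δt · [f(16/7) + f(20/7) + f(24/7) + ...].
Sum ≈ 1.38502.

1.38502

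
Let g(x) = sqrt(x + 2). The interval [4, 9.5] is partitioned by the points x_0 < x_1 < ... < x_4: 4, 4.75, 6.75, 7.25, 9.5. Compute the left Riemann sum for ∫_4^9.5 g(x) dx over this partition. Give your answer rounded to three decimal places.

Subinterval widths: 0.75, 2, 0.5, 2.25.
Left endpoints: 4, 4.75, 6.75, 7.25.
g(4) ≈ 2.449, g(4.75) ≈ 2.598, g(6.75) ≈ 2.958, g(7.25) ≈ 3.041.
Sum = Σ Δx_i · g(x_i).
Sum ≈ 15.355.

15.355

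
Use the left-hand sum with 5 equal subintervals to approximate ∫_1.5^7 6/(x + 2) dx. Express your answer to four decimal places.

Δx = (7 − 1.5)/5 = 1.1.
Left endpoints: 1.5, 2.6, 3.7, 4.8, 5.9.
f(1.5) = 12/7, f(2.6) = 30/23, f(3.7) = 20/19, f(4.8) = 15/17, f(5.9) = 60/79.
Sum = Δx · [f(1.5) + f(2.6) + f(3.7) + f(4.8) + f(5.9)].
Sum ≈ 6.2844.

6.2844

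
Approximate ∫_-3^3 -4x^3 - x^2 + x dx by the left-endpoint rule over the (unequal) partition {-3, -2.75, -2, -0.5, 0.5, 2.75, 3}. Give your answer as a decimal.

Subinterval widths: 0.25, 0.75, 1.5, 1, 2.25, 0.25.
Left endpoints: -3, -2.75, -2, -0.5, 0.5, 2.75.
f(-3) = 96, f(-2.75) = 72.875, f(-2) = 26, f(-0.5) = -0.25, f(0.5) = -0.25, f(2.75) = -88.
Sum = Σ Δx_i · f(x_i).
Sum = 94.84375.

94.84375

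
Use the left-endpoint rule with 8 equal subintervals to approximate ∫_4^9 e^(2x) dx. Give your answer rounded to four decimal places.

16477898.1502

Δx = (9 − 4)/8 = 0.625.
Left endpoints: 4, 4.625, 5.25, 5.875, 6.5, 7.125, 7.75, 8.375.
f(4) ≈ 2980.9580, f(4.625) ≈ 10404.5657, f(5.25) ≈ 36315.5027, f(5.875) ≈ 126753.5590, f(6.5) ≈ 442413.3920, f(7.125) ≈ 1544174.4671, f(7.75) ≈ 5389698.4763, f(8.375) ≈ 18811896.1195.
Sum = Δx · [f(4) + f(4.625) + f(5.25) + ...].
Sum ≈ 16477898.1502.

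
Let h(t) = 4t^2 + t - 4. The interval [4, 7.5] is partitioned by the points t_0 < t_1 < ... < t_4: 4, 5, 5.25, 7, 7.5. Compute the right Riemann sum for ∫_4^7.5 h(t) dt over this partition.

Subinterval widths: 1, 0.25, 1.75, 0.5.
Right endpoints: 5, 5.25, 7, 7.5.
h(5) = 101, h(5.25) = 111.5, h(7) = 199, h(7.5) = 228.5.
Sum = Σ Δt_i · h(t_i).
Sum = 591.375.

591.375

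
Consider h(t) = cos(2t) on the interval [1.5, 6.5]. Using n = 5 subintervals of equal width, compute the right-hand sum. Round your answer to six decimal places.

1.038307

Δt = (6.5 − 1.5)/5 = 1.
Right endpoints: 2.5, 3.5, 4.5, 5.5, 6.5.
h(2.5) ≈ 0.283662, h(3.5) ≈ 0.753902, h(4.5) ≈ -0.911130, h(5.5) ≈ 0.004426, h(6.5) ≈ 0.907447.
Sum = Δt · [h(2.5) + h(3.5) + h(4.5) + h(5.5) + h(6.5)].
Sum ≈ 1.038307.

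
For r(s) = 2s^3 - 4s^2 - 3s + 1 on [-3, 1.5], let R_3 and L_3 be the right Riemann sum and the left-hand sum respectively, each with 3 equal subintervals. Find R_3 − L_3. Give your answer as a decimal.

R_3 = -22.5.
L_3 = -133.875.
R_3 − L_3 = 111.375.

111.375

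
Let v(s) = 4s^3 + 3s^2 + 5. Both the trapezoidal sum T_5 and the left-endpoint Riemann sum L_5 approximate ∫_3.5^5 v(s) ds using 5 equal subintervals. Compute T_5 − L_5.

55.0125

T_5 = 565.7775.
L_5 = 510.765.
T_5 − L_5 = 55.0125.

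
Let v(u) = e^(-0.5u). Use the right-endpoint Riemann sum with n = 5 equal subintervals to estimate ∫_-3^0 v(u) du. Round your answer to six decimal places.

Δu = (0 − (-3))/5 = 0.6.
Right endpoints: -2.4, -1.8, -1.2, -0.6, 0.
v(-2.4) ≈ 3.320117, v(-1.8) ≈ 2.459603, v(-1.2) ≈ 1.822119, v(-0.6) ≈ 1.349859, v(0) ≈ 1.000000.
Sum = Δu · [v(-2.4) + v(-1.8) + v(-1.2) + v(-0.6) + v(0)].
Sum ≈ 5.971019.

5.971019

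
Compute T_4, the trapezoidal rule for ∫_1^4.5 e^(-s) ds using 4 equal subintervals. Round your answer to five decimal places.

Δs = (4.5 − 1)/4 = 0.875.
f(1) ≈ 0.36788, f(1.875) ≈ 0.15335, f(2.75) ≈ 0.06393, f(3.625) ≈ 0.02665, f(4.5) ≈ 0.01111.
T_4 = (Δs/2)·[f(s_0) + 2f(s_1) + 2f(s_2) + 2f(s_3) + f(s_4)].
Sum ≈ 0.37925.

0.37925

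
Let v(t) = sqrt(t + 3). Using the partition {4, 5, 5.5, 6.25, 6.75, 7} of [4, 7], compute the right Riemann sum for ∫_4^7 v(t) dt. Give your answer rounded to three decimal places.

Subinterval widths: 1, 0.5, 0.75, 0.5, 0.25.
Right endpoints: 5, 5.5, 6.25, 6.75, 7.
v(5) ≈ 2.828, v(5.5) ≈ 2.915, v(6.25) ≈ 3.041, v(6.75) ≈ 3.122, v(7) ≈ 3.162.
Sum = Σ Δt_i · v(t_i).
Sum ≈ 8.919.

8.919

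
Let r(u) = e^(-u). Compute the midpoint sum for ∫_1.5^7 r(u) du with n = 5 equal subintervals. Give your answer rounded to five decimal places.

0.21140

Δu = (7 − 1.5)/5 = 1.1.
Midpoints: 2.05, 3.15, 4.25, 5.35, 6.45.
r(2.05) ≈ 0.12873, r(3.15) ≈ 0.04285, r(4.25) ≈ 0.01426, r(5.35) ≈ 0.00475, r(6.45) ≈ 0.00158.
Sum = Δu · [r(2.05) + r(3.15) + r(4.25) + r(5.35) + r(6.45)].
Sum ≈ 0.21140.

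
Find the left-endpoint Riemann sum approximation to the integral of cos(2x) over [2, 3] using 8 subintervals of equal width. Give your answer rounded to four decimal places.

Δx = (3 − 2)/8 = 0.125.
Left endpoints: 2, 2.125, 2.25, 2.375, 2.5, 2.625, 2.75, 2.875.
f(2) ≈ -0.6536, f(2.125) ≈ -0.4461, f(2.25) ≈ -0.2108, f(2.375) ≈ 0.0376, f(2.5) ≈ 0.2837, f(2.625) ≈ 0.5121, f(2.75) ≈ 0.7087, f(2.875) ≈ 0.8612.
Sum = Δx · [f(2) + f(2.125) + f(2.25) + ...].
Sum ≈ 0.1366.

0.1366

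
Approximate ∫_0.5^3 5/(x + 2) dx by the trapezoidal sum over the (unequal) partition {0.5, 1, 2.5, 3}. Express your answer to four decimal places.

Subinterval widths: 0.5, 1.5, 0.5.
f(0.5) = 2, f(1) = 5/3, f(2.5) = 10/9, f(3) = 1.
On each subinterval the trapezoid contributes (Δx_i/2)·[f(x_{i-1}) + f(x_i)].
Sum ≈ 3.5278.

3.5278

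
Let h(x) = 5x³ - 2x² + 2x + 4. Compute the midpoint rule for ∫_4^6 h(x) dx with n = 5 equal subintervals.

Δx = (6 − 4)/5 = 0.4.
Midpoints: 4.2, 4.6, 5, 5.4, 5.8.
h(4.2) = 347.56, h(4.6) = 457.56, h(5) = 589, h(5.4) = 743.8, h(5.8) = 923.88.
Sum = Δx · [h(4.2) + h(4.6) + h(5) + h(5.4) + h(5.8)].
Sum = 1224.72.

1224.72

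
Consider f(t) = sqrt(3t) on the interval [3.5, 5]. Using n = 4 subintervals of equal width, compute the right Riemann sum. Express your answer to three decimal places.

Δt = (5 − 3.5)/4 = 0.375.
Right endpoints: 3.875, 4.25, 4.625, 5.
f(3.875) ≈ 3.410, f(4.25) ≈ 3.571, f(4.625) ≈ 3.725, f(5) ≈ 3.873.
Sum = Δt · [f(3.875) + f(4.25) + f(4.625) + f(5)].
Sum ≈ 5.467.

5.467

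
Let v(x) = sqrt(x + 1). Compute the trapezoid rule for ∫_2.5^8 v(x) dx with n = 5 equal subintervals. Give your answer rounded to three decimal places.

13.625

Δx = (8 − 2.5)/5 = 1.1.
v(2.5) ≈ 1.871, v(3.6) ≈ 2.145, v(4.7) ≈ 2.387, v(5.8) ≈ 2.608, v(6.9) ≈ 2.811, v(8) ≈ 3.000.
T_5 = (Δx/2)·[v(x_0) + 2v(x_1) + ... + 2v(x_{4}) + v(x_5)].
Sum ≈ 13.625.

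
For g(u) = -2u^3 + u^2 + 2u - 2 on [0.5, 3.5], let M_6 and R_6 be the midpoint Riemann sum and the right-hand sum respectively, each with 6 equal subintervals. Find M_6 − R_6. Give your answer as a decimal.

M_6 = -54.0625.
R_6 = -73.
M_6 − R_6 = 18.9375.

18.9375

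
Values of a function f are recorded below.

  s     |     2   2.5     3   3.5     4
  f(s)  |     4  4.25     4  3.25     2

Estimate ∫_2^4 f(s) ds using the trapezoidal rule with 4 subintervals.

7.25

Δs = 0.5.
T_4 = (0.5/2)·[4 + 2·4.25 + 2·4 + 2·3.25 + 2] = 7.25.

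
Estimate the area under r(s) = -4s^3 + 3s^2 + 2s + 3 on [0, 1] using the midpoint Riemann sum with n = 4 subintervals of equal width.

Δs = (1 − 0)/4 = 0.25.
Midpoints: 0.125, 0.375, 0.625, 0.875.
r(0.125) = 3.2890625, r(0.375) = 3.9609375, r(0.625) = 4.4453125, r(0.875) = 4.3671875.
Sum = Δs · [r(0.125) + r(0.375) + r(0.625) + r(0.875)].
Sum = 4.015625.

4.015625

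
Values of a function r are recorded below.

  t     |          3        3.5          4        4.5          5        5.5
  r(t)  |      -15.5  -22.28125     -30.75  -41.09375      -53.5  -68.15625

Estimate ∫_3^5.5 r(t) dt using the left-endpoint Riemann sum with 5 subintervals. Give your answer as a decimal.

-81.5625

Δt = 0.5.
Sum = 0.5·[(-15.5) + (-22.28125) + (-30.75) + (-41.09375) + (-53.5)] = -81.5625.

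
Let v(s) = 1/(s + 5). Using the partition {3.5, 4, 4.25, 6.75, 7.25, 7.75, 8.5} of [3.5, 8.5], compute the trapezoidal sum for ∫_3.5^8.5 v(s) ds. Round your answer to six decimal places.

Subinterval widths: 0.5, 0.25, 2.5, 0.5, 0.5, 0.75.
v(3.5) = 2/17, v(4) = 1/9, v(4.25) = 4/37, v(6.75) = 4/47, v(7.25) = 4/49, v(7.75) = 4/51, v(8.5) = 2/27.
On each subinterval the trapezoid contributes (Δs_i/2)·[v(s_{i-1}) + v(s_i)].
Sum ≈ 0.465000.

0.465000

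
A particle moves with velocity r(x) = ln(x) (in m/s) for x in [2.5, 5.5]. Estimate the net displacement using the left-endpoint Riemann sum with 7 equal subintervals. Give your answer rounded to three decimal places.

Δx = (5.5 − 2.5)/7 = 3/7.
Left endpoints: 2.5, 41/14, 47/14, 53/14, 59/14, 65/14, 71/14.
r(2.5) ≈ 0.916, r(41/14) ≈ 1.075, r(47/14) ≈ 1.211, r(53/14) ≈ 1.331, r(59/14) ≈ 1.438, r(65/14) ≈ 1.535, r(71/14) ≈ 1.624.
Sum = Δx · [r(2.5) + r(41/14) + r(47/14) + ...].
Sum ≈ 3.913.

3.913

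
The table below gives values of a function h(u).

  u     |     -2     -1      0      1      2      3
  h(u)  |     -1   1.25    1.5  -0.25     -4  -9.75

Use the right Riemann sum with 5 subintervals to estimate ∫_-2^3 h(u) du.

Δu = 1.
Sum = 1·[1.25 + 1.5 + (-0.25) + (-4) + (-9.75)] = -11.25.

-11.25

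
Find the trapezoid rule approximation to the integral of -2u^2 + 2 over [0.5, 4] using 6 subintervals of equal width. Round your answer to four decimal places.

Δu = (4 − 0.5)/6 = 7/12.
f(0.5) = 1.5, f(13/12) = -25/72, f(5/3) = -32/9, f(2.25) = -8.125, f(17/6) = -253/18, f(41/12) = -1537/72, f(4) = -30.
T_6 = (Δu/2)·[f(u_0) + 2f(u_1) + ... + 2f(u_{5}) + f(u_6)].
Sum ≈ -35.9803.

-35.9803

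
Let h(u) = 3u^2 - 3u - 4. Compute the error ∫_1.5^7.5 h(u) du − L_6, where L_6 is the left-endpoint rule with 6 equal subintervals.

Exact integral: ∫_1.5^7.5 h(u) du = 313.5.
L_6 = 244.5.
Error = 313.5 − 244.5 = 69.

69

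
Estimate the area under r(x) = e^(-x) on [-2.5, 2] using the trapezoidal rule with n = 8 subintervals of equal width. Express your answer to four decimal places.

12.3631

Δx = (2 − (-2.5))/8 = 0.5625.
r(-2.5) ≈ 12.1825, r(-1.9375) ≈ 6.9414, r(-1.375) ≈ 3.9551, r(-0.8125) ≈ 2.2535, r(-0.25) ≈ 1.2840, r(0.3125) ≈ 0.7316, r(0.875) ≈ 0.4169, r(1.4375) ≈ 0.2375, r(2) ≈ 0.1353.
T_8 = (Δx/2)·[r(x_0) + 2r(x_1) + ... + 2r(x_{7}) + r(x_8)].
Sum ≈ 12.3631.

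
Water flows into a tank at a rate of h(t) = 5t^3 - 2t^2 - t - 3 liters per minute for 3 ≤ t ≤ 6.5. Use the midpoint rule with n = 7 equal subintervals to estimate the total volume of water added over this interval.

1932.8203125

Δt = (6.5 − 3)/7 = 0.5.
Midpoints: 3.25, 3.75, 4.25, 4.75, 5.25, 5.75, 6.25.
h(3.25) = 144.265625, h(3.75) = 228.796875, h(4.25) = 340.453125, h(4.75) = 482.984375, h(5.25) = 660.140625, h(5.75) = 875.671875, h(6.25) = 1133.328125.
Sum = Δt · [h(3.25) + h(3.75) + h(4.25) + ...].
Sum = 1932.8203125.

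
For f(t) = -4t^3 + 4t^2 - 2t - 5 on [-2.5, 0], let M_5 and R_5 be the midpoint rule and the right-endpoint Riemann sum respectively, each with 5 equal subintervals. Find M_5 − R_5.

M_5 = 52.65625.
R_5 = 32.5.
M_5 − R_5 = 20.15625.

20.15625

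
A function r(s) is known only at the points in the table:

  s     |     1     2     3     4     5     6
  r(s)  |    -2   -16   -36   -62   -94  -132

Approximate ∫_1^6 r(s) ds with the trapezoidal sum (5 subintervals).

Δs = 1.
T_5 = (1/2)·[(-2) + 2·(-16) + 2·(-36) + 2·(-62) + 2·(-94) + (-132)] = -275.

-275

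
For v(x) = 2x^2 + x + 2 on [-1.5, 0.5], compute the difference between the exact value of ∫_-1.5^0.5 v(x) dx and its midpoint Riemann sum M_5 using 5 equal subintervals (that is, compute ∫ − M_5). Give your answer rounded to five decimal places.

0.05333

Exact integral: ∫_-1.5^0.5 v(x) dx ≈ 5.3333333.
M_5 = 5.28.
Error ≈ 5.3333333 − 5.28 ≈ 0.05333.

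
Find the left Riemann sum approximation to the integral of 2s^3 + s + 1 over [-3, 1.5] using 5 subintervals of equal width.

Δs = (1.5 − (-3))/5 = 0.9.
Left endpoints: -3, -2.1, -1.2, -0.3, 0.6.
f(-3) = -56, f(-2.1) = -19.622, f(-1.2) = -3.656, f(-0.3) = 0.646, f(0.6) = 2.032.
Sum = Δs · [f(-3) + f(-2.1) + f(-1.2) + f(-0.3) + f(0.6)].
Sum = -68.94.

-68.94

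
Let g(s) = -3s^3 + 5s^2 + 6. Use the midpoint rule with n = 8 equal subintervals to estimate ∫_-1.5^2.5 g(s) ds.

30.125

Δs = (2.5 − (-1.5))/8 = 0.5.
Midpoints: -1.25, -0.75, -0.25, 0.25, 0.75, 1.25, 1.75, 2.25.
g(-1.25) = 19.671875, g(-0.75) = 10.078125, g(-0.25) = 6.359375, g(0.25) = 6.265625, g(0.75) = 7.546875, g(1.25) = 7.953125, g(1.75) = 5.234375, g(2.25) = -2.859375.
Sum = Δs · [g(-1.25) + g(-0.75) + g(-0.25) + ...].
Sum = 30.125.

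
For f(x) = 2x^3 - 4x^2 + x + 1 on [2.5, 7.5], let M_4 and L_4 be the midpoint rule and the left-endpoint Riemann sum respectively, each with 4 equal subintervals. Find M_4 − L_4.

335.15625

M_4 = 1033.90625.
L_4 = 698.75.
M_4 − L_4 = 335.15625.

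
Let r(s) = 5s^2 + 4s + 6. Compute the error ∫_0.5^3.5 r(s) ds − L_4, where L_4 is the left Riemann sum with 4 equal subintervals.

Exact integral: ∫_0.5^3.5 r(s) ds = 113.25.
L_4 = 87.65625.
Error = 113.25 − 87.65625 = 25.59375.

25.59375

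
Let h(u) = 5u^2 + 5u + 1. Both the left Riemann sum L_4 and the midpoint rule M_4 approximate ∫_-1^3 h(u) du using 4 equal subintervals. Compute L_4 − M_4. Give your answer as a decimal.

-25

L_4 = 44.
M_4 = 69.
L_4 − M_4 = -25.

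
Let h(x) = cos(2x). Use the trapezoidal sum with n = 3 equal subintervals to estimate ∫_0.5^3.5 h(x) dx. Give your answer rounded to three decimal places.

Δx = (3.5 − 0.5)/3 = 1.
h(0.5) ≈ 0.540, h(1.5) ≈ -0.990, h(2.5) ≈ 0.284, h(3.5) ≈ 0.754.
T_3 = (Δx/2)·[h(x_0) + 2h(x_1) + 2h(x_2) + h(x_3)].
Sum ≈ -0.059.

-0.059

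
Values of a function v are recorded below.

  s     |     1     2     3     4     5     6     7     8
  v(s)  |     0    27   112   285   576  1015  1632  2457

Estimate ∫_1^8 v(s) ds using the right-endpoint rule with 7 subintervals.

Δs = 1.
Sum = 1·[27 + 112 + 285 + 576 + 1015 + 1632 + 2457] = 6104.

6104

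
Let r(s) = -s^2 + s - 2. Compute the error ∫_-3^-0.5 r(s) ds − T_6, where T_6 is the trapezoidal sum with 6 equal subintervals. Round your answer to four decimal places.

0.0723

Exact integral: ∫_-3^-0.5 r(s) ds ≈ -18.333333.
T_6 ≈ -18.405671.
Error ≈ -18.333333 − (-18.405671) ≈ 0.0723.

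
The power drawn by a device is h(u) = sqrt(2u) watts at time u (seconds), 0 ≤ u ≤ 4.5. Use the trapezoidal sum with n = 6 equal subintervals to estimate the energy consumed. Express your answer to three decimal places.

Δu = (4.5 − 0)/6 = 0.75.
h(0) ≈ 0.000, h(0.75) ≈ 1.225, h(1.5) ≈ 1.732, h(2.25) ≈ 2.121, h(3) ≈ 2.449, h(3.75) ≈ 2.739, h(4.5) ≈ 3.000.
T_6 = (Δu/2)·[h(u_0) + 2h(u_1) + ... + 2h(u_{5}) + h(u_6)].
Sum ≈ 8.825.

8.825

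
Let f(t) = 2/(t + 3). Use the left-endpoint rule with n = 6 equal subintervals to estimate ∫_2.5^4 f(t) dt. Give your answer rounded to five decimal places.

Δt = (4 − 2.5)/6 = 0.25.
Left endpoints: 2.5, 2.75, 3, 3.25, 3.5, 3.75.
f(2.5) = 4/11, f(2.75) = 8/23, f(3) = 1/3, f(3.25) = 0.32, f(3.5) = 4/13, f(3.75) = 8/27.
Sum = Δt · [f(2.5) + f(2.75) + f(3) + ...].
Sum ≈ 0.49220.

0.49220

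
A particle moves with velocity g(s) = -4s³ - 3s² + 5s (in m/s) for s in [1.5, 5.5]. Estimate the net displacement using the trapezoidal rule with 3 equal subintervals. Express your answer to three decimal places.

-1056.333

Δs = (5.5 − 1.5)/3 = 4/3.
g(1.5) = -12.75, g(17/6) = -10897/108, g(25/6) = -34625/108, g(5.5) = -728.75.
T_3 = (Δs/2)·[g(s_0) + 2g(s_1) + 2g(s_2) + g(s_3)].
Sum ≈ -1056.333.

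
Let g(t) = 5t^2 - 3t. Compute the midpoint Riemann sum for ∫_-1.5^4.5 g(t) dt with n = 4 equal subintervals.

124.875

Δt = (4.5 − (-1.5))/4 = 1.5.
Midpoints: -0.75, 0.75, 2.25, 3.75.
g(-0.75) = 5.0625, g(0.75) = 0.5625, g(2.25) = 18.5625, g(3.75) = 59.0625.
Sum = Δt · [g(-0.75) + g(0.75) + g(2.25) + g(3.75)].
Sum = 124.875.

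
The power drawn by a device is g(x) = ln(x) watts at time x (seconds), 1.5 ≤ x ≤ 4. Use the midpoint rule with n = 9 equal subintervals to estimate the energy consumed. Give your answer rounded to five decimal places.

Δx = (4 − 1.5)/9 = 5/18.
Midpoints: 59/36, 23/12, 79/36, 89/36, 2.75, 109/36, 119/36, 43/12, 139/36.
g(59/36) ≈ 0.49402, g(23/12) ≈ 0.65059, g(79/36) ≈ 0.78593, g(89/36) ≈ 0.90512, g(2.75) ≈ 1.01160, g(109/36) ≈ 1.10783, g(119/36) ≈ 1.19560, g(43/12) ≈ 1.27629, g(139/36) ≈ 1.35095.
Sum = Δx · [g(59/36) + g(23/12) + g(79/36) + ...].
Sum ≈ 2.43832.

2.43832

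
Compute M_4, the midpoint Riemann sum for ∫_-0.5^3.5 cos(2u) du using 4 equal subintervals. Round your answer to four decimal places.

Δu = (3.5 − (-0.5))/4 = 1.
Midpoints: 0, 1, 2, 3.
f(0) ≈ 1.0000, f(1) ≈ -0.4161, f(2) ≈ -0.6536, f(3) ≈ 0.9602.
Sum = Δu · [f(0) + f(1) + f(2) + f(3)].
Sum ≈ 0.8904.

0.8904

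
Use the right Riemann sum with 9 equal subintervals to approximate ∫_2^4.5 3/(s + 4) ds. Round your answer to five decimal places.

Δs = (4.5 − 2)/9 = 5/18.
Right endpoints: 41/18, 23/9, 17/6, 28/9, 61/18, 11/3, 71/18, 38/9, 4.5.
f(41/18) = 54/113, f(23/9) = 27/59, f(17/6) = 18/41, f(28/9) = 0.421875, f(61/18) = 54/133, f(11/3) = 9/23, f(71/18) = 54/143, f(38/9) = 27/74, f(4.5) = 6/17.
Sum = Δs · [f(41/18) + f(23/9) + f(17/6) + ...].
Sum ≈ 1.02476.

1.02476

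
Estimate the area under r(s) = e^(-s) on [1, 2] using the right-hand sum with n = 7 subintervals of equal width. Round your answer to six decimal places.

Δs = (2 − 1)/7 = 1/7.
Right endpoints: 8/7, 9/7, 10/7, 11/7, 12/7, 13/7, 2.
r(8/7) ≈ 0.318907, r(9/7) ≈ 0.276453, r(10/7) ≈ 0.239651, r(11/7) ≈ 0.207748, r(12/7) ≈ 0.180092, r(13/7) ≈ 0.156118, r(2) ≈ 0.135335.
Sum = Δs · [r(8/7) + r(9/7) + r(10/7) + ...].
Sum ≈ 0.216329.

0.216329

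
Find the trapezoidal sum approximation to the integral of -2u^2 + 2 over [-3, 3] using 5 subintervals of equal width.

-26.88

Δu = (3 − (-3))/5 = 1.2.
f(-3) = -16, f(-1.8) = -4.48, f(-0.6) = 1.28, f(0.6) = 1.28, f(1.8) = -4.48, f(3) = -16.
T_5 = (Δu/2)·[f(u_0) + 2f(u_1) + ... + 2f(u_{4}) + f(u_5)].
Sum = -26.88.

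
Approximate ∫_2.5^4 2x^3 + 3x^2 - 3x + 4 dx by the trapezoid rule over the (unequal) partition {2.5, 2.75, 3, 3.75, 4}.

Subinterval widths: 0.25, 0.25, 0.75, 0.25.
f(2.5) = 46.5, f(2.75) = 60.03125, f(3) = 76, f(3.75) = 140.40625, f(4) = 168.
On each subinterval the trapezoid contributes (Δx_i/2)·[f(x_{i-1}) + f(x_i)].
Sum = 150.0234375.

150.0234375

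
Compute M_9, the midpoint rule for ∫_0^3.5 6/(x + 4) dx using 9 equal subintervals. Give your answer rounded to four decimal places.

3.7700

Δx = (3.5 − 0)/9 = 7/18.
Midpoints: 7/36, 7/12, 35/36, 49/36, 1.75, 77/36, 91/36, 35/12, 119/36.
f(7/36) = 216/151, f(7/12) = 72/55, f(35/36) = 216/179, f(49/36) = 216/193, f(1.75) = 24/23, f(77/36) = 216/221, f(91/36) = 216/235, f(35/12) = 72/83, f(119/36) = 216/263.
Sum = Δx · [f(7/36) + f(7/12) + f(35/36) + ...].
Sum ≈ 3.7700.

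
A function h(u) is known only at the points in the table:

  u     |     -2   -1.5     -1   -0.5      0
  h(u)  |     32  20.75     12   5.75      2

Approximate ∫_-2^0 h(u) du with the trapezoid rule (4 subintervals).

27.75

Δu = 0.5.
T_4 = (0.5/2)·[32 + 2·20.75 + 2·12 + 2·5.75 + 2] = 27.75.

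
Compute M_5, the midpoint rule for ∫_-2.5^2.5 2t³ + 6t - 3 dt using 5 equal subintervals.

Δt = (2.5 − (-2.5))/5 = 1.
Midpoints: -2, -1, 0, 1, 2.
f(-2) = -31, f(-1) = -11, f(0) = -3, f(1) = 5, f(2) = 25.
Sum = Δt · [f(-2) + f(-1) + f(0) + f(1) + f(2)].
Sum = -15.

-15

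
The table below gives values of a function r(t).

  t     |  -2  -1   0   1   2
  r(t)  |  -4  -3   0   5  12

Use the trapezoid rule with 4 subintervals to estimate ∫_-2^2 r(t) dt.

Δt = 1.
T_4 = (1/2)·[(-4) + 2·(-3) + 2·0 + 2·5 + 12] = 6.

6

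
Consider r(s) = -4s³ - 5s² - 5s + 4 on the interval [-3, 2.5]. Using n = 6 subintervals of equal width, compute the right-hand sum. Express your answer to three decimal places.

-86.218

Δs = (2.5 − (-3))/6 = 11/12.
Right endpoints: -25/12, -7/6, -0.25, 2/3, 19/12, 2.5.
r(-25/12) = 6239/216, r(-7/6) = 1013/108, r(-0.25) = 5, r(2/3) = -74/27, r(19/12) = -6983/216, r(2.5) = -102.25.
Sum = Δs · [r(-25/12) + r(-7/6) + r(-0.25) + ...].
Sum ≈ -86.218.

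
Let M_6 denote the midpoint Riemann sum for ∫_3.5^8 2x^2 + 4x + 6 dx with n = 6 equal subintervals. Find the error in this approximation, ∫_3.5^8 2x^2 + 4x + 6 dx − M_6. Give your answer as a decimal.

Exact integral: ∫_3.5^8 f(x) dx = 443.25.
M_6 = 442.828125.
Error = 443.25 − 442.828125 = 0.421875.

0.421875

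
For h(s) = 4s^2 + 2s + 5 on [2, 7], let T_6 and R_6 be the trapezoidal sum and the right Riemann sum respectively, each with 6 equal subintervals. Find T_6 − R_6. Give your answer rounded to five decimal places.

-79.16667

T_6 ≈ 518.9814815.
R_6 ≈ 598.1481481.
T_6 − R_6 ≈ -79.16667.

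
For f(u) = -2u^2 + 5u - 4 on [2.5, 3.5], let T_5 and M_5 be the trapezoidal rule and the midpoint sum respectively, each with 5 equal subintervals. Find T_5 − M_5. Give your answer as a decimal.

T_5 = -7.18.
M_5 = -7.16.
T_5 − M_5 = -0.02.

-0.02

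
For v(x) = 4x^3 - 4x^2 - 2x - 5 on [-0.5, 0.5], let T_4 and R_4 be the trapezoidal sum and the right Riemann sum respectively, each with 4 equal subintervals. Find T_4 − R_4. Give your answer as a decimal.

T_4 = -5.375.
R_4 = -5.5.
T_4 − R_4 = 0.125.

0.125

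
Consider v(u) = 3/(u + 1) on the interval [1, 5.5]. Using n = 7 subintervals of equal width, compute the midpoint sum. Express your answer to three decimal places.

Δu = (5.5 − 1)/7 = 9/14.
Midpoints: 37/28, 55/28, 73/28, 3.25, 109/28, 127/28, 145/28.
v(37/28) = 84/65, v(55/28) = 84/83, v(73/28) = 84/101, v(3.25) = 12/17, v(109/28) = 84/137, v(127/28) = 84/155, v(145/28) = 84/173.
Sum = Δu · [v(37/28) + v(55/28) + v(73/28) + ...].
Sum ≈ 3.524.

3.524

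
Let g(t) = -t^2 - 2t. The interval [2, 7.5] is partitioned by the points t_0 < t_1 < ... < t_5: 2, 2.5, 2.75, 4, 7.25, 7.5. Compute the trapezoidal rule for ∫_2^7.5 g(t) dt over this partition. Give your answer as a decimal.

Subinterval widths: 0.5, 0.25, 1.25, 3.25, 0.25.
g(2) = -8, g(2.5) = -11.25, g(2.75) = -13.0625, g(4) = -24, g(7.25) = -67.0625, g(7.5) = -71.25.
On each subinterval the trapezoid contributes (Δt_i/2)·[g(t_{i-1}) + g(t_i)].
Sum = -196.28125.

-196.28125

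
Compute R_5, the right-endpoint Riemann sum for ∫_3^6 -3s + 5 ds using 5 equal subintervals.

-28.2

Δs = (6 − 3)/5 = 0.6.
Right endpoints: 3.6, 4.2, 4.8, 5.4, 6.
f(3.6) = -5.8, f(4.2) = -7.6, f(4.8) = -9.4, f(5.4) = -11.2, f(6) = -13.
Sum = Δs · [f(3.6) + f(4.2) + f(4.8) + f(5.4) + f(6)].
Sum = -28.2.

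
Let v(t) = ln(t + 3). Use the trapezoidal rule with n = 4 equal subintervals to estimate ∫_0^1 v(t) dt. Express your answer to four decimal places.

1.2489

Δt = (1 − 0)/4 = 0.25.
v(0) ≈ 1.0986, v(0.25) ≈ 1.1787, v(0.5) ≈ 1.2528, v(0.75) ≈ 1.3218, v(1) ≈ 1.3863.
T_4 = (Δt/2)·[v(t_0) + 2v(t_1) + 2v(t_2) + 2v(t_3) + v(t_4)].
Sum ≈ 1.2489.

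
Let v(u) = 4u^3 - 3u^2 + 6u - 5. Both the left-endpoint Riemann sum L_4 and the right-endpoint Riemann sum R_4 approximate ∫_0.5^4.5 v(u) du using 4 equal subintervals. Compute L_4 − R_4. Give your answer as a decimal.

L_4 = 213.
R_4 = 541.
L_4 − R_4 = -328.

-328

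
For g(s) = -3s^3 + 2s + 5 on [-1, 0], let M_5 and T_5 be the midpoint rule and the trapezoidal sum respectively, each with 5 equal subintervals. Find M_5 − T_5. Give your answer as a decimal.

M_5 = 4.735.
T_5 = 4.78.
M_5 − T_5 = -0.045.

-0.045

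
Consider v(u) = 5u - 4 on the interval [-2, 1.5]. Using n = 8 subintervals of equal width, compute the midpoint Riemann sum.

Δu = (1.5 − (-2))/8 = 0.4375.
Midpoints: -1.78125, -1.34375, -0.90625, -0.46875, -0.03125, 0.40625, 0.84375, 1.28125.
v(-1.78125) = -12.90625, v(-1.34375) = -10.71875, v(-0.90625) = -8.53125, v(-0.46875) = -6.34375, v(-0.03125) = -4.15625, v(0.40625) = -1.96875, v(0.84375) = 0.21875, v(1.28125) = 2.40625.
Sum = Δu · [v(-1.78125) + v(-1.34375) + v(-0.90625) + ...].
Sum = -18.375.

-18.375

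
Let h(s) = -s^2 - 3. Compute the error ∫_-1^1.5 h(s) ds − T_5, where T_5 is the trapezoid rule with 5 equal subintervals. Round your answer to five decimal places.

0.10417

Exact integral: ∫_-1^1.5 h(s) ds ≈ -8.9583333.
T_5 = -9.0625.
Error ≈ -8.9583333 − (-9.0625) ≈ 0.10417.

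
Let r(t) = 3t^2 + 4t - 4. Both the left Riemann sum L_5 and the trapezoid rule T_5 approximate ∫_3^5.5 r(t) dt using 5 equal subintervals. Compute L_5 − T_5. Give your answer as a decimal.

L_5 = 153.75.
T_5 = 172.1875.
L_5 − T_5 = -18.4375.

-18.4375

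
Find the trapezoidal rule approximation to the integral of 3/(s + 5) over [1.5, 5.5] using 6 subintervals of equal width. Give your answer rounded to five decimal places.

Δs = (5.5 − 1.5)/6 = 2/3.
f(1.5) = 6/13, f(13/6) = 18/43, f(17/6) = 18/47, f(3.5) = 6/17, f(25/6) = 18/55, f(29/6) = 18/59, f(5.5) = 2/7.
T_6 = (Δs/2)·[f(s_0) + 2f(s_1) + ... + 2f(s_{5}) + f(s_6)].
Sum ≈ 1.44034.

1.44034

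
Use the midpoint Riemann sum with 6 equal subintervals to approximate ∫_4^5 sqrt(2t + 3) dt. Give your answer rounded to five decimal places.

3.46313

Δt = (5 − 4)/6 = 1/6.
Midpoints: 49/12, 4.25, 53/12, 55/12, 4.75, 59/12.
f(49/12) ≈ 3.34166, f(4.25) ≈ 3.39116, f(53/12) ≈ 3.43996, f(55/12) ≈ 3.48807, f(4.75) ≈ 3.53553, f(59/12) ≈ 3.58236.
Sum = Δt · [f(49/12) + f(4.25) + f(53/12) + ...].
Sum ≈ 3.46313.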